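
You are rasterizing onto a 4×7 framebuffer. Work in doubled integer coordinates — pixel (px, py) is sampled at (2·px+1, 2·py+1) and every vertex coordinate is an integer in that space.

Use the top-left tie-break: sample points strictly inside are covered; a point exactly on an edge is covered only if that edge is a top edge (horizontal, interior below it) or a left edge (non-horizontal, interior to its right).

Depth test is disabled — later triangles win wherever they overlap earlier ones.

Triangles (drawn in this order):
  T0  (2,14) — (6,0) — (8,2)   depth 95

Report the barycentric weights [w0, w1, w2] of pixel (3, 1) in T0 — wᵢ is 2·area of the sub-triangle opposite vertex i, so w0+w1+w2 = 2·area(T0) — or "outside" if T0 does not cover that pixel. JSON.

T0:
  2·area = 36
  edge (2, 14)→(6, 0): d=(4,-14) top-left  bias=+0
  edge (6, 0)→(8, 2): d=(2,2) right/bottom  bias=-1
  edge (8, 2)→(2, 14): d=(-6,12) right/bottom  bias=-1
    (3,0)@(7, 1): e=[18,0,18] → ·  [on edge]
    (3,1)@(7, 3): e=[26,4,6] → █
    (2,2)@(5, 5): e=[6,12,18] → █
    (3,2)@(7, 5): e=[34,8,-6] → ·
    (2,3)@(5, 7): e=[14,16,6] → █
    (3,3)@(7, 7): e=[42,12,-18] → ·
    (2,4)@(5, 9): e=[22,20,-6] → ·
    (1,5)@(3, 11): e=[2,28,6] → █
    (2,5)@(5, 11): e=[30,24,-18] → ·
    (1,6)@(3, 13): e=[10,32,-6] → ·
  covered (4 px):
    · · · ·
    · · · █
    · · █ ·
    · · █ ·
    · · · ·
    · █ · ·
    · · · ·

Final: [4,6,26]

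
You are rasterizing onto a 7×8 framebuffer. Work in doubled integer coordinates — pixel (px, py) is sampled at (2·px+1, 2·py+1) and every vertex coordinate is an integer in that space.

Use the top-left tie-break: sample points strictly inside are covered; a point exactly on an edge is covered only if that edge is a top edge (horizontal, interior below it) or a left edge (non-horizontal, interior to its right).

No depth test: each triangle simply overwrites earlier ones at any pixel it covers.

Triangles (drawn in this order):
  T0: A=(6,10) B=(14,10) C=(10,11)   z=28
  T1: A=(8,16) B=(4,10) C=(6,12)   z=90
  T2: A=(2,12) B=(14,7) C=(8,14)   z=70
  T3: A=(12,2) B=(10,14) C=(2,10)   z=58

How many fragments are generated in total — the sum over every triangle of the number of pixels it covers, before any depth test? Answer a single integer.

T0:
  2·area = 8
  edge (6, 10)→(14, 10): d=(8,0) top-left  bias=+0
  edge (14, 10)→(10, 11): d=(-4,1) right/bottom  bias=-1
  edge (10, 11)→(6, 10): d=(-4,-1) top-left  bias=+0
  covered (0 px):
    · · · · · · ·
    · · · · · · ·
    · · · · · · ·
    · · · · · · ·
    · · · · · · ·
    · · · · · · ·
    · · · · · · ·
    · · · · · · ·
T1:
  2·area = 4
  edge (8, 16)→(4, 10): d=(-4,-6) top-left  bias=+0
  edge (4, 10)→(6, 12): d=(2,2) right/bottom  bias=-1
  edge (6, 12)→(8, 16): d=(2,4) right/bottom  bias=-1
    (0,3)@(1, 7): e=[-6,0,10] → ·  [on edge]
    (1,4)@(3, 9): e=[-2,0,6] → ·  [on edge]
    (2,5)@(5, 11): e=[2,0,2] → ·  [on edge]
    (3,6)@(7, 13): e=[6,0,-2] → ·  [on edge]
    (4,7)@(9, 15): e=[10,0,-6] → ·  [on edge]
  covered (0 px):
    · · · · · · ·
    · · · · · · ·
    · · · · · · ·
    · · · · · · ·
    · · · · · · ·
    · · · · · · ·
    · · · · · · ·
    · · · · · · ·
T2:
  2·area = 54
  edge (2, 12)→(14, 7): d=(12,-5) top-left  bias=+0
  edge (14, 7)→(8, 14): d=(-6,7) right/bottom  bias=-1
  edge (8, 14)→(2, 12): d=(-6,-2) top-left  bias=+0
    (5,4)@(11, 9): e=[9,9,36] → #
    (6,4)@(13, 9): e=[19,-5,40] → ·
    (2,5)@(5, 11): e=[3,39,12] → #
    (3,5)@(7, 11): e=[13,25,16] → #
    (4,5)@(9, 11): e=[23,11,20] → #
    (5,5)@(11, 11): e=[33,-3,24] → ·
    (2,6)@(5, 13): e=[27,27,0] → #  [on edge]
    (4,6)@(9, 13): e=[47,-1,8] → ·
    (2,7)@(5, 15): e=[51,15,-12] → ·
    (3,7)@(7, 15): e=[61,1,-8] → ·
    (5,7)@(11, 15): e=[81,-27,0] → ·  [on edge]
  covered (6 px):
    · · · · · · ·
    · · · · · · ·
    · · · · · · ·
    · · · · · · ·
    · · · · · # ·
    · · # # # · ·
    · · # # · · ·
    · · · · · · ·
T3:
  2·area = 104
  edge (12, 2)→(10, 14): d=(-2,12) right/bottom  bias=-1
  edge (10, 14)→(2, 10): d=(-8,-4) top-left  bias=+0
  edge (2, 10)→(12, 2): d=(10,-8) top-left  bias=+0
    (5,1)@(11, 3): e=[10,92,2] → #
    (6,1)@(13, 3): e=[-14,100,18] → ·
    (4,2)@(9, 5): e=[30,68,6] → #
    (6,2)@(13, 5): e=[-18,84,38] → ·
    (3,3)@(7, 7): e=[50,44,10] → #
    (6,3)@(13, 7): e=[-22,68,58] → ·
    (2,4)@(5, 9): e=[70,20,14] → #
    (5,4)@(11, 9): e=[-2,44,62] → ·
    (2,5)@(5, 11): e=[66,4,34] → #
    (5,5)@(11, 11): e=[-6,28,82] → ·
    (2,6)@(5, 13): e=[62,-12,54] → ·
    (3,6)@(7, 13): e=[38,-4,70] → ·
  covered (13 px):
    · · · · · · ·
    · · · · · # ·
    · · · · # # ·
    · · · # # # ·
    · · # # # · ·
    · · # # # · ·
    · · · · # · ·
    · · · · · · ·

Answer: 19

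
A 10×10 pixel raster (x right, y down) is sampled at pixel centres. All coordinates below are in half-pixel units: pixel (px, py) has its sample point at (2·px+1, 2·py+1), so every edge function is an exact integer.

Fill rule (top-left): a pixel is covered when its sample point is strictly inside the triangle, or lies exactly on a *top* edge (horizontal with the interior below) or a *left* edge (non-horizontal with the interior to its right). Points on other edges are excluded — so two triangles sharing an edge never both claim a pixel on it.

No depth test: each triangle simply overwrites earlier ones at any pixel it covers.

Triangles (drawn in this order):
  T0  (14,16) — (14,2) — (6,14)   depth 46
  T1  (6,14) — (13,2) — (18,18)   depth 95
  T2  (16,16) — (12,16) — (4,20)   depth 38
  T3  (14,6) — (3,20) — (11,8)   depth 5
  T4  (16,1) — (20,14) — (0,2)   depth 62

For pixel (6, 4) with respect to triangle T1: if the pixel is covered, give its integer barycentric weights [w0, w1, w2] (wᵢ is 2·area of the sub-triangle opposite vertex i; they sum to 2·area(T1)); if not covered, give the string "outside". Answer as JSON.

T0:
  2·area = 112  (B↔C swapped to make it positive)
  edge (14, 16)→(6, 14): d=(-8,-2) top-left  bias=+0
  edge (6, 14)→(14, 2): d=(8,-12) top-left  bias=+0
  edge (14, 2)→(14, 16): d=(0,14) right/bottom  bias=-1
    (6,2)@(13, 5): e=[86,12,14] → #
    (7,2)@(15, 5): e=[90,36,-14] → ·
    (5,3)@(11, 7): e=[66,4,42] → #
    (7,3)@(15, 7): e=[74,52,-14] → ·
    (5,4)@(11, 9): e=[50,20,42] → #
    (7,4)@(15, 9): e=[58,68,-14] → ·
    (4,5)@(9, 11): e=[30,12,70] → #
    (7,5)@(15, 11): e=[42,84,-14] → ·
    (3,6)@(7, 13): e=[10,4,98] → #
    (7,6)@(15, 13): e=[26,100,-14] → ·
    (3,7)@(7, 15): e=[-6,20,98] → ·
    (4,7)@(9, 15): e=[-2,44,70] → ·
  covered (14 px):
    · · · · · · · · · ·
    · · · · · · · · · ·
    · · · · · · # · · ·
    · · · · · # # · · ·
    · · · · · # # · · ·
    · · · · # # # · · ·
    · · · # # # # · · ·
    · · · · · # # · · ·
    · · · · · · · · · ·
    · · · · · · · · · ·
T1:
  2·area = 172
  edge (6, 14)→(13, 2): d=(7,-12) top-left  bias=+0
  edge (13, 2)→(18, 18): d=(5,16) right/bottom  bias=-1
  edge (18, 18)→(6, 14): d=(-12,-4) top-left  bias=+0
    (6,1)@(13, 3): e=[7,5,160] → #
    (7,1)@(15, 3): e=[31,-27,168] → ·
    (6,2)@(13, 5): e=[21,15,136] → #
    (7,2)@(15, 5): e=[45,-17,144] → ·
    (5,3)@(11, 7): e=[11,57,104] → #
    (7,3)@(15, 7): e=[59,-7,120] → ·
    (4,4)@(9, 9): e=[1,99,72] → #
    (7,4)@(15, 9): e=[73,3,96] → #
    (8,4)@(17, 9): e=[97,-29,104] → ·
    (4,5)@(9, 11): e=[15,109,48] → #
    (8,5)@(17, 11): e=[111,-19,80] → ·
    (1,6)@(3, 13): e=[-43,215,0] → ·  [on edge]
    (4,7)@(9, 15): e=[43,129,0] → #  [on edge]
    (7,8)@(15, 17): e=[129,43,0] → #  [on edge]
  covered (24 px):
    · · · · · · · · · ·
    · · · · · · # · · ·
    · · · · · · # · · ·
    · · · · · # # · · ·
    · · · · # # # # · ·
    · · · · # # # # · ·
    · · · # # # # # · ·
    · · · · # # # # # ·
    · · · · · · · # # ·
    · · · · · · · · · ·
T2:
  2·area = 16  (B↔C swapped to make it positive)
  edge (16, 16)→(4, 20): d=(-12,4) right/bottom  bias=-1
  edge (4, 20)→(12, 16): d=(8,-4) top-left  bias=+0
  edge (12, 16)→(16, 16): d=(4,0) top-left  bias=+0
    (9,7)@(19, 15): e=[0,20,-4] → ·  [on edge]
    (5,8)@(11, 17): e=[8,4,4] → #
    (6,8)@(13, 17): e=[0,12,4] → ·  [on edge]
    (3,9)@(7, 19): e=[0,4,12] → ·  [on edge]
    (5,9)@(11, 19): e=[-16,20,12] → ·
  covered (1 px):
    · · · · · · · · · ·
    · · · · · · · · · ·
    · · · · · · · · · ·
    · · · · · · · · · ·
    · · · · · · · · · ·
    · · · · · · · · · ·
    · · · · · · · · · ·
    · · · · · · · · · ·
    · · · · · # · · · ·
    · · · · · · · · · ·
T3:
  2·area = 20
  edge (14, 6)→(3, 20): d=(-11,14) right/bottom  bias=-1
  edge (3, 20)→(11, 8): d=(8,-12) top-left  bias=+0
  edge (11, 8)→(14, 6): d=(3,-2) top-left  bias=+0
    (6,2)@(13, 5): e=[25,0,-5] → ·  [on edge]
    (6,3)@(13, 7): e=[3,16,1] → #
    (7,3)@(15, 7): e=[-25,40,5] → ·
    (5,4)@(11, 9): e=[9,8,3] → #
    (6,4)@(13, 9): e=[-19,32,7] → ·
    (4,5)@(9, 11): e=[15,0,5] → #  [on edge]
    (5,5)@(11, 11): e=[-13,24,9] → ·
    (4,6)@(9, 13): e=[-7,16,11] → ·
    (2,8)@(5, 17): e=[5,0,15] → #  [on edge]
    (3,8)@(7, 17): e=[-23,24,19] → ·
    (2,9)@(5, 19): e=[-17,16,21] → ·
  covered (4 px):
    · · · · · · · · · ·
    · · · · · · · · · ·
    · · · · · · · · · ·
    · · · · · · # · · ·
    · · · · · # · · · ·
    · · · · # · · · · ·
    · · · · · · · · · ·
    · · · · · · · · · ·
    · · # · · · · · · ·
    · · · · · · · · · ·
T4:
  2·area = 212
  edge (16, 1)→(20, 14): d=(4,13) right/bottom  bias=-1
  edge (20, 14)→(0, 2): d=(-20,-12) top-left  bias=+0
  edge (0, 2)→(16, 1): d=(16,-1) top-left  bias=+0
    (1,1)@(3, 3): e=[177,16,19] → #
    (2,1)@(5, 3): e=[151,40,21] → #
    (3,1)@(7, 3): e=[125,64,23] → #
    (4,1)@(9, 3): e=[99,88,25] → #
    (5,1)@(11, 3): e=[73,112,27] → #
    (6,1)@(13, 3): e=[47,136,29] → #
    (7,1)@(15, 3): e=[21,160,31] → #
    (8,1)@(17, 3): e=[-5,184,33] → ·
    (1,2)@(3, 5): e=[185,-24,51] → ·
    (2,2)@(5, 5): e=[159,0,53] → #  [on edge]
    (8,2)@(17, 5): e=[3,144,65] → #
    (9,2)@(19, 5): e=[-23,168,67] → ·
    (7,5)@(15, 11): e=[53,0,159] → #  [on edge]
  covered (26 px):
    · · · · · · · · · ·
    · # # # # # # # · ·
    · · # # # # # # # ·
    · · · · # # # # # ·
    · · · · · · # # # ·
    · · · · · · · # # #
    · · · · · · · · · #
    · · · · · · · · · ·
    · · · · · · · · · ·
    · · · · · · · · · ·

Result: [35,88,49]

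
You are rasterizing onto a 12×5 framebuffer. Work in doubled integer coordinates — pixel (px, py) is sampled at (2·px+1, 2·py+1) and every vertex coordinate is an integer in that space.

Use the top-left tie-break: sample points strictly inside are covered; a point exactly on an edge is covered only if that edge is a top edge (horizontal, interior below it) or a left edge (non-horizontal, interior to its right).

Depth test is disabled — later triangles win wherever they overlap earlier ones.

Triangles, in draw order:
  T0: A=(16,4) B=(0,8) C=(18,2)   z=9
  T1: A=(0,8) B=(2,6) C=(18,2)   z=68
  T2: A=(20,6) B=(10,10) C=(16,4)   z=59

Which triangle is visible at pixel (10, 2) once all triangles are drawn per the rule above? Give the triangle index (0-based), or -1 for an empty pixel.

T0:
  2·area = 24
  edge (16, 4)→(0, 8): d=(-16,4) right/bottom  bias=-1
  edge (0, 8)→(18, 2): d=(18,-6) top-left  bias=+0
  edge (18, 2)→(16, 4): d=(-2,2) right/bottom  bias=-1
    (9,0)@(19, 1): e=[36,-12,0] → ·  [on edge]
    (10,0)@(21, 1): e=[28,0,-4] → ·  [on edge]
    (7,1)@(15, 3): e=[20,0,4] → █  [on edge]
    (8,1)@(17, 3): e=[12,12,0] → ·  [on edge]
    (4,2)@(9, 5): e=[12,0,12] → █  [on edge]
    (5,2)@(11, 5): e=[4,12,8] → █
    (6,2)@(13, 5): e=[-4,24,4] → ·
    (7,2)@(15, 5): e=[-12,36,0] → ·  [on edge]
    (1,3)@(3, 7): e=[4,0,20] → █  [on edge]
    (2,3)@(5, 7): e=[-4,12,16] → ·
    (4,3)@(9, 7): e=[-20,36,8] → ·
    (5,3)@(11, 7): e=[-28,48,4] → ·
    (6,3)@(13, 7): e=[-36,60,0] → ·  [on edge]
    (5,4)@(11, 9): e=[-60,84,0] → ·  [on edge]
  covered (4 px):
    · · · · · · · · · · · ·
    · · · · · · · █ · · · ·
    · · · · █ █ · · · · · ·
    · █ · · · · · · · · · ·
    · · · · · · · · · · · ·
T1:
  2·area = 24
  edge (0, 8)→(2, 6): d=(2,-2) top-left  bias=+0
  edge (2, 6)→(18, 2): d=(16,-4) top-left  bias=+0
  edge (18, 2)→(0, 8): d=(-18,6) right/bottom  bias=-1
    (3,0)@(7, 1): e=[0,-60,84] → ·  [on edge]
    (10,0)@(21, 1): e=[28,-4,0] → ·  [on edge]
    (2,1)@(5, 3): e=[0,-36,60] → ·  [on edge]
    (7,1)@(15, 3): e=[20,4,0] → ·  [on edge]
    (1,2)@(3, 5): e=[0,-12,36] → ·  [on edge]
    (3,2)@(7, 5): e=[8,4,12] → █
    (4,2)@(9, 5): e=[12,12,0] → ·  [on edge]
    (0,3)@(1, 7): e=[0,12,12] → █  [on edge]
    (1,3)@(3, 7): e=[4,20,0] → ·  [on edge]
    (3,3)@(7, 7): e=[12,36,-24] → ·
    (0,4)@(1, 9): e=[4,44,-24] → ·
  covered (2 px):
    · · · · · · · · · · · ·
    · · · · · · · · · · · ·
    · · · █ · · · · · · · ·
    █ · · · · · · · · · · ·
    · · · · · · · · · · · ·
T2:
  2·area = 36
  edge (20, 6)→(10, 10): d=(-10,4) right/bottom  bias=-1
  edge (10, 10)→(16, 4): d=(6,-6) top-left  bias=+0
  edge (16, 4)→(20, 6): d=(4,2) right/bottom  bias=-1
    (9,0)@(19, 1): e=[54,0,-18] → ·  [on edge]
    (8,1)@(17, 3): e=[42,0,-6] → ·  [on edge]
    (7,2)@(15, 5): e=[30,0,6] → █  [on edge]
    (8,2)@(17, 5): e=[22,12,2] → █
    (9,2)@(19, 5): e=[14,24,-2] → ·
    (6,3)@(13, 7): e=[18,0,18] → █  [on edge]
    (9,3)@(19, 7): e=[-6,36,6] → ·
    (5,4)@(11, 9): e=[6,0,30] → █  [on edge]
    (6,4)@(13, 9): e=[-2,12,26] → ·
    (7,4)@(15, 9): e=[-10,24,22] → ·
    (8,4)@(17, 9): e=[-18,36,18] → ·
  covered (6 px):
    · · · · · · · · · · · ·
    · · · · · · · · · · · ·
    · · · · · · · █ █ · · ·
    · · · · · · █ █ █ · · ·
    · · · · · █ · · · · · ·

Z-buffer (winner per pixel, '.' = empty):
  . . . . . . . . . . . .
  . . . . . . . 0 . . . .
  . . . 1 0 0 . 2 2 . . .
  1 0 . . . . 2 2 2 . . .
  . . . . . 2 . . . . . .

Final: -1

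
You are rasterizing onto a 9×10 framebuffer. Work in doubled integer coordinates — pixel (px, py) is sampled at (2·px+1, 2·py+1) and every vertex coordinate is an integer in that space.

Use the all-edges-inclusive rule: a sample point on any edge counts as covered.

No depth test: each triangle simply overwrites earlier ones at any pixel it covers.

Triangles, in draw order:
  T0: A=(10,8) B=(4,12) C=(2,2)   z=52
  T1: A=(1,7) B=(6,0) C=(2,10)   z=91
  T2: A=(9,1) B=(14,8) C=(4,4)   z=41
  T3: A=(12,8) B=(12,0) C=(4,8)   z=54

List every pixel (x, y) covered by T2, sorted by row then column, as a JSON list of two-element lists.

T0:
  2·area = 68
  edge (10, 8)→(4, 12): d=(-6,4) inclusive
  edge (4, 12)→(2, 2): d=(-2,-10) inclusive
  edge (2, 2)→(10, 8): d=(8,6) inclusive
    (1,1)@(3, 3): e=[58,8,2] → #
    (2,1)@(5, 3): e=[50,28,-10] → ·
    (1,2)@(3, 5): e=[46,4,18] → #
    (2,2)@(5, 5): e=[38,24,6] → #
    (3,2)@(7, 5): e=[30,44,-6] → ·
    (1,3)@(3, 7): e=[34,0,34] → #  [on edge]
    (3,3)@(7, 7): e=[18,40,10] → #
    (4,3)@(9, 7): e=[10,60,-2] → ·
    (1,4)@(3, 9): e=[22,-4,50] → ·
    (2,4)@(5, 9): e=[14,16,38] → #
    (4,4)@(9, 9): e=[-2,56,14] → ·
    (2,5)@(5, 11): e=[2,12,54] → #
    (2,8)@(5, 17): e=[-34,0,102] → ·  [on edge]
  covered (9 px):
    · · · · · · · · ·
    · # · · · · · · ·
    · # # · · · · · ·
    · # # # · · · · ·
    · · # # · · · · ·
    · · # · · · · · ·
    · · · · · · · · ·
    · · · · · · · · ·
    · · · · · · · · ·
    · · · · · · · · ·
T1:
  2·area = 22
  edge (1, 7)→(6, 0): d=(5,-7) inclusive
  edge (6, 0)→(2, 10): d=(-4,10) inclusive
  edge (2, 10)→(1, 7): d=(-1,-3) inclusive
    (1,2)@(3, 5): e=[4,10,8] → #
    (2,2)@(5, 5): e=[18,-10,14] → ·
    (0,3)@(1, 7): e=[0,22,0] → #  [on edge]
    (2,3)@(5, 7): e=[28,-18,12] → ·
    (0,4)@(1, 9): e=[10,14,-2] → ·
    (1,4)@(3, 9): e=[24,-6,4] → ·
    (1,6)@(3, 13): e=[44,-22,0] → ·  [on edge]
    (2,9)@(5, 19): e=[88,-66,0] → ·  [on edge]
  covered (3 px):
    · · · · · · · · ·
    · · · · · · · · ·
    · # · · · · · · ·
    # # · · · · · · ·
    · · · · · · · · ·
    · · · · · · · · ·
    · · · · · · · · ·
    · · · · · · · · ·
    · · · · · · · · ·
    · · · · · · · · ·
T2:
  2·area = 50
  edge (9, 1)→(14, 8): d=(5,7) inclusive
  edge (14, 8)→(4, 4): d=(-10,-4) inclusive
  edge (4, 4)→(9, 1): d=(5,-3) inclusive
    (4,0)@(9, 1): e=[0,50,0] → #  [on edge]
    (5,0)@(11, 1): e=[-14,58,6] → ·
    (3,1)@(7, 3): e=[24,22,4] → #
    (5,1)@(11, 3): e=[-4,38,16] → ·
    (3,2)@(7, 5): e=[34,2,14] → #
    (5,2)@(11, 5): e=[6,18,26] → #
    (6,2)@(13, 5): e=[-8,26,32] → ·
    (3,3)@(7, 7): e=[44,-18,24] → ·
    (4,3)@(9, 7): e=[30,-10,30] → ·
    (5,3)@(11, 7): e=[16,-2,36] → ·
    (6,3)@(13, 7): e=[2,6,42] → #
    (7,3)@(15, 7): e=[-12,14,48] → ·
  covered (7 px):
    · · · · # · · · ·
    · · · # # · · · ·
    · · · # # # · · ·
    · · · · · · # · ·
    · · · · · · · · ·
    · · · · · · · · ·
    · · · · · · · · ·
    · · · · · · · · ·
    · · · · · · · · ·
    · · · · · · · · ·
T3:
  2·area = 64  (B↔C swapped to make it positive)
  edge (12, 8)→(4, 8): d=(-8,0) inclusive
  edge (4, 8)→(12, 0): d=(8,-8) inclusive
  edge (12, 0)→(12, 8): d=(0,8) inclusive
    (5,0)@(11, 1): e=[56,0,8] → #  [on edge]
    (6,0)@(13, 1): e=[56,16,-8] → ·
    (4,1)@(9, 3): e=[40,0,24] → #  [on edge]
    (6,1)@(13, 3): e=[40,32,-8] → ·
    (3,2)@(7, 5): e=[24,0,40] → #  [on edge]
    (6,2)@(13, 5): e=[24,48,-8] → ·
    (2,3)@(5, 7): e=[8,0,56] → #  [on edge]
    (6,3)@(13, 7): e=[8,64,-8] → ·
    (1,4)@(3, 9): e=[-8,0,72] → ·  [on edge]
    (2,4)@(5, 9): e=[-8,16,56] → ·
    (3,4)@(7, 9): e=[-8,32,40] → ·
    (4,4)@(9, 9): e=[-8,48,24] → ·
    (0,5)@(1, 11): e=[-24,0,88] → ·  [on edge]
  covered (10 px):
    · · · · · # · · ·
    · · · · # # · · ·
    · · · # # # · · ·
    · · # # # # · · ·
    · · · · · · · · ·
    · · · · · · · · ·
    · · · · · · · · ·
    · · · · · · · · ·
    · · · · · · · · ·
    · · · · · · · · ·

Answer: [[4,0],[3,1],[4,1],[3,2],[4,2],[5,2],[6,3]]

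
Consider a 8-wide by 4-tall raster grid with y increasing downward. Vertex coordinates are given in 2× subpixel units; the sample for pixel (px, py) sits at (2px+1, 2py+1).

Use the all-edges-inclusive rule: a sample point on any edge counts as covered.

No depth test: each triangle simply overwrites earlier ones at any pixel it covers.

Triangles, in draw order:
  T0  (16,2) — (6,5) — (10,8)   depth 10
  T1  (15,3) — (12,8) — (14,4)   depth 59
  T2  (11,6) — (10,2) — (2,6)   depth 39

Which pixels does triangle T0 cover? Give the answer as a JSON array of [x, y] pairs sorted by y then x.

T0:
  2·area = 42  (B↔C swapped to make it positive)
  edge (16, 2)→(10, 8): d=(-6,6) inclusive
  edge (10, 8)→(6, 5): d=(-4,-3) inclusive
  edge (6, 5)→(16, 2): d=(10,-3) inclusive
    (6,1)@(13, 3): e=[12,29,1] → X
    (7,1)@(15, 3): e=[0,35,7] → X  [on edge]
    (3,2)@(7, 5): e=[36,3,3] → X
    (4,2)@(9, 5): e=[24,9,9] → X
    (5,2)@(11, 5): e=[12,15,15] → X
    (6,2)@(13, 5): e=[0,21,21] → X  [on edge]
    (7,2)@(15, 5): e=[-12,27,27] → .
    (3,3)@(7, 7): e=[24,-5,23] → .
    (4,3)@(9, 7): e=[12,1,29] → X
    (5,3)@(11, 7): e=[0,7,35] → X  [on edge]
    (6,3)@(13, 7): e=[-12,13,41] → .
  covered (8 px):
    . . . . . . . .
    . . . . . . X X
    . . . X X X X .
    . . . . X X . .
T1:
  2·area = 2
  edge (15, 3)→(12, 8): d=(-3,5) inclusive
  edge (12, 8)→(14, 4): d=(2,-4) inclusive
  edge (14, 4)→(15, 3): d=(1,-1) inclusive
    (7,1)@(15, 3): e=[0,2,0] → X  [on edge]
    (6,2)@(13, 5): e=[4,-2,0] → .  [on edge]
    (7,2)@(15, 5): e=[-6,6,2] → .
    (5,3)@(11, 7): e=[8,-6,0] → .  [on edge]
  covered (1 px):
    . . . . . . . .
    . . . . . . . X
    . . . . . . . .
    . . . . . . . .
T2:
  2·area = 36  (B↔C swapped to make it positive)
  edge (11, 6)→(2, 6): d=(-9,0) inclusive
  edge (2, 6)→(10, 2): d=(8,-4) inclusive
  edge (10, 2)→(11, 6): d=(1,4) inclusive
    (4,1)@(9, 3): e=[27,4,5] → X
    (5,1)@(11, 3): e=[27,12,-3] → .
    (2,2)@(5, 5): e=[9,4,23] → X
    (3,2)@(7, 5): e=[9,12,15] → X
    (5,2)@(11, 5): e=[9,28,-1] → .
    (2,3)@(5, 7): e=[-9,20,25] → .
    (3,3)@(7, 7): e=[-9,28,17] → .
    (4,3)@(9, 7): e=[-9,36,9] → .
  covered (4 px):
    . . . . . . . .
    . . . . X . . .
    . . X X X . . .
    . . . . . . . .

Result: [[6,1],[7,1],[3,2],[4,2],[5,2],[6,2],[4,3],[5,3]]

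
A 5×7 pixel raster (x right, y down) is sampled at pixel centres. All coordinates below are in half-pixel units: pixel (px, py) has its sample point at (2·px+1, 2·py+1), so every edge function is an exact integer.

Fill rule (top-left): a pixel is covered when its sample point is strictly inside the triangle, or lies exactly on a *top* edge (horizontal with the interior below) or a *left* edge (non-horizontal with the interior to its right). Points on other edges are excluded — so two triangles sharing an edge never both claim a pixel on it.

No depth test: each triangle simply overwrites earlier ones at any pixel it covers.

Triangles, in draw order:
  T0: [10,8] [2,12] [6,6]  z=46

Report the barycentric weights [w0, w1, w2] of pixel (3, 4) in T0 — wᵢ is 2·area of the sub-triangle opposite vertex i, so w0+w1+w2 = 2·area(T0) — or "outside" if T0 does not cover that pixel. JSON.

T0:
  2·area = 32
  edge (10, 8)→(2, 12): d=(-8,4) right/bottom  bias=-1
  edge (2, 12)→(6, 6): d=(4,-6) top-left  bias=+0
  edge (6, 6)→(10, 8): d=(4,2) right/bottom  bias=-1
    (3,3)@(7, 7): e=[20,10,2] → #
    (4,3)@(9, 7): e=[12,22,-2] → ·
    (2,4)@(5, 9): e=[12,6,14] → #
    (4,4)@(9, 9): e=[-4,30,6] → ·
    (1,5)@(3, 11): e=[4,2,26] → #
    (2,5)@(5, 11): e=[-4,14,22] → ·
    (3,5)@(7, 11): e=[-12,26,18] → ·
    (1,6)@(3, 13): e=[-12,10,34] → ·
  covered (4 px):
    · · · · ·
    · · · · ·
    · · · · ·
    · · · # ·
    · · # # ·
    · # · · ·
    · · · · ·

Result: [18,10,4]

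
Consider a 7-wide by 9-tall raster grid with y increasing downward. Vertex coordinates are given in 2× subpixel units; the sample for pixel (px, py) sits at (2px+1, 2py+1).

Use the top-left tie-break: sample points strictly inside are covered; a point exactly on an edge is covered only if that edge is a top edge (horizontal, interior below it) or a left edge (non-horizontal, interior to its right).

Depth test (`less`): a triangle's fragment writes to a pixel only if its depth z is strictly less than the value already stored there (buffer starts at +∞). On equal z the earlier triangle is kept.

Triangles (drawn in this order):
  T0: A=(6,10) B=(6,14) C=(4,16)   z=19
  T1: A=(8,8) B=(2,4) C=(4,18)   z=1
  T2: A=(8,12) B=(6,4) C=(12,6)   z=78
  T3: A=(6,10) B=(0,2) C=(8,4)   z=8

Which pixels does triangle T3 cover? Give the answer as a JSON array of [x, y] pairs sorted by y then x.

T0:
  2·area = 8
  edge (6, 10)→(6, 14): d=(0,4) right/bottom  bias=-1
  edge (6, 14)→(4, 16): d=(-2,2) right/bottom  bias=-1
  edge (4, 16)→(6, 10): d=(2,-6) top-left  bias=+0
    (4,0)@(9, 1): e=[-12,20,0] → ·  [on edge]
    (3,3)@(7, 7): e=[-4,12,0] → ·  [on edge]
    (6,3)@(13, 7): e=[-28,0,36] → ·  [on edge]
    (5,4)@(11, 9): e=[-20,0,28] → ·  [on edge]
    (4,5)@(9, 11): e=[-12,0,20] → ·  [on edge]
    (2,6)@(5, 13): e=[4,4,0] → █  [on edge]
    (3,6)@(7, 13): e=[-4,0,12] → ·  [on edge]
    (2,7)@(5, 15): e=[4,0,4] → ·  [on edge]
    (1,8)@(3, 17): e=[12,0,-4] → ·  [on edge]
  covered (1 px):
    · · · · · · ·
    · · · · · · ·
    · · · · · · ·
    · · · · · · ·
    · · · · · · ·
    · · · · · · ·
    · · █ · · · ·
    · · · · · · ·
    · · · · · · ·
T1:
  2·area = 76  (B↔C swapped to make it positive)
  edge (8, 8)→(4, 18): d=(-4,10) right/bottom  bias=-1
  edge (4, 18)→(2, 4): d=(-2,-14) top-left  bias=+0
  edge (2, 4)→(8, 8): d=(6,4) right/bottom  bias=-1
    (1,2)@(3, 5): e=[62,12,2] → █
    (2,2)@(5, 5): e=[42,40,-6] → ·
    (1,3)@(3, 7): e=[54,8,14] → █
    (2,3)@(5, 7): e=[34,36,6] → █
    (3,3)@(7, 7): e=[14,64,-2] → ·
    (1,4)@(3, 9): e=[46,4,26] → █
    (3,4)@(7, 9): e=[6,60,10] → █
    (4,4)@(9, 9): e=[-14,88,2] → ·
    (1,5)@(3, 11): e=[38,0,38] → █  [on edge]
    (3,5)@(7, 11): e=[-2,56,22] → ·
    (1,6)@(3, 13): e=[30,-4,50] → ·
    (2,6)@(5, 13): e=[10,24,42] → █
  covered (10 px):
    · · · · · · ·
    · · · · · · ·
    · █ · · · · ·
    · █ █ · · · ·
    · █ █ █ · · ·
    · █ █ · · · ·
    · · █ · · · ·
    · · █ · · · ·
    · · · · · · ·
T2:
  2·area = 44
  edge (8, 12)→(6, 4): d=(-2,-8) top-left  bias=+0
  edge (6, 4)→(12, 6): d=(6,2) right/bottom  bias=-1
  edge (12, 6)→(8, 12): d=(-4,6) right/bottom  bias=-1
    (1,1)@(3, 3): e=[-22,0,66] → ·  [on edge]
    (3,2)@(7, 5): e=[6,4,34] → █
    (4,2)@(9, 5): e=[22,0,22] → ·  [on edge]
    (3,3)@(7, 7): e=[2,16,26] → █
    (4,3)@(9, 7): e=[18,12,14] → █
    (5,3)@(11, 7): e=[34,8,2] → █
    (6,3)@(13, 7): e=[50,4,-10] → ·
    (3,4)@(7, 9): e=[-2,28,18] → ·
    (4,4)@(9, 9): e=[14,24,6] → █
    (5,4)@(11, 9): e=[30,20,-6] → ·
    (4,5)@(9, 11): e=[10,36,-2] → ·
  covered (5 px):
    · · · · · · ·
    · · · · · · ·
    · · · █ · · ·
    · · · █ █ █ ·
    · · · · █ · ·
    · · · · · · ·
    · · · · · · ·
    · · · · · · ·
    · · · · · · ·
T3:
  2·area = 52
  edge (6, 10)→(0, 2): d=(-6,-8) top-left  bias=+0
  edge (0, 2)→(8, 4): d=(8,2) right/bottom  bias=-1
  edge (8, 4)→(6, 10): d=(-2,6) right/bottom  bias=-1
    (4,0)@(9, 1): e=[78,-26,0] → ·  [on edge]
    (0,1)@(1, 3): e=[2,6,44] → █
    (1,1)@(3, 3): e=[18,2,32] → █
    (2,1)@(5, 3): e=[34,-2,20] → ·
    (0,2)@(1, 5): e=[-10,22,40] → ·
    (1,2)@(3, 5): e=[6,18,28] → █
    (2,2)@(5, 5): e=[22,14,16] → █
    (3,2)@(7, 5): e=[38,10,4] → █
    (4,2)@(9, 5): e=[54,6,-8] → ·
    (1,3)@(3, 7): e=[-6,34,24] → ·
    (2,3)@(5, 7): e=[10,30,12] → █
    (3,3)@(7, 7): e=[26,26,0] → ·  [on edge]
    (2,6)@(5, 13): e=[-26,78,0] → ·  [on edge]
  covered (6 px):
    · · · · · · ·
    █ █ · · · · ·
    · █ █ █ · · ·
    · · █ · · · ·
    · · · · · · ·
    · · · · · · ·
    · · · · · · ·
    · · · · · · ·
    · · · · · · ·

Final: [[0,1],[1,1],[1,2],[2,2],[3,2],[2,3]]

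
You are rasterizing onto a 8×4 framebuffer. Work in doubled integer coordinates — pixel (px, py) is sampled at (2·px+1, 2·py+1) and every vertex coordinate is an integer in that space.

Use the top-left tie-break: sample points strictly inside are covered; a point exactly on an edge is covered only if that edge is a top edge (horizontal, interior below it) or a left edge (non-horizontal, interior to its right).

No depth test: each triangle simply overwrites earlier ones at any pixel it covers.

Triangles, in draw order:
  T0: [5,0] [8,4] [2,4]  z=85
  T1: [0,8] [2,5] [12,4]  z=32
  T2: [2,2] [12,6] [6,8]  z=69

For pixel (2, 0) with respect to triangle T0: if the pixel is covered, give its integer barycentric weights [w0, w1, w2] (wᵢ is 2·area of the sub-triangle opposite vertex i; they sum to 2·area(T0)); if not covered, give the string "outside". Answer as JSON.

T0:
  2·area = 24
  edge (5, 0)→(8, 4): d=(3,4) right/bottom  bias=-1
  edge (8, 4)→(2, 4): d=(-6,0) right/bottom  bias=-1
  edge (2, 4)→(5, 0): d=(3,-4) top-left  bias=+0
    (2,0)@(5, 1): e=[3,18,3] → X
    (3,0)@(7, 1): e=[-5,18,11] → .
    (1,1)@(3, 3): e=[17,6,1] → X
    (3,1)@(7, 3): e=[1,6,17] → X
    (4,1)@(9, 3): e=[-7,6,25] → .
    (1,2)@(3, 5): e=[23,-6,7] → .
    (2,2)@(5, 5): e=[15,-6,15] → .
    (3,2)@(7, 5): e=[7,-6,23] → .
  covered (4 px):
    . . X . . . . .
    . X X X . . . .
    . . . . . . . .
    . . . . . . . .
T1:
  2·area = 28
  edge (0, 8)→(2, 5): d=(2,-3) top-left  bias=+0
  edge (2, 5)→(12, 4): d=(10,-1) top-left  bias=+0
  edge (12, 4)→(0, 8): d=(-12,4) right/bottom  bias=-1
    (7,1)@(15, 3): e=[35,-7,0] → .  [on edge]
    (1,2)@(3, 5): e=[3,1,24] → X
    (2,2)@(5, 5): e=[9,3,16] → X
    (3,2)@(7, 5): e=[15,5,8] → X
    (4,2)@(9, 5): e=[21,7,0] → .  [on edge]
    (0,3)@(1, 7): e=[1,19,8] → X
    (1,3)@(3, 7): e=[7,21,0] → .  [on edge]
    (2,3)@(5, 7): e=[13,23,-8] → .
    (3,3)@(7, 7): e=[19,25,-16] → .
  covered (4 px):
    . . . . . . . .
    . . . . . . . .
    . X X X . . . .
    X . . . . . . .
T2:
  2·area = 44
  edge (2, 2)→(12, 6): d=(10,4) right/bottom  bias=-1
  edge (12, 6)→(6, 8): d=(-6,2) right/bottom  bias=-1
  edge (6, 8)→(2, 2): d=(-4,-6) top-left  bias=+0
    (1,1)@(3, 3): e=[6,36,2] → X
    (2,1)@(5, 3): e=[-2,32,14] → .
    (1,2)@(3, 5): e=[26,24,-6] → .
    (2,2)@(5, 5): e=[18,20,6] → X
    (3,2)@(7, 5): e=[10,16,18] → X
    (4,2)@(9, 5): e=[2,12,30] → X
    (5,2)@(11, 5): e=[-6,8,42] → .
    (7,2)@(15, 5): e=[-22,0,66] → .  [on edge]
    (2,3)@(5, 7): e=[38,8,-2] → .
    (3,3)@(7, 7): e=[30,4,10] → X
    (4,3)@(9, 7): e=[22,0,22] → .  [on edge]
  covered (5 px):
    . . . . . . . .
    . X . . . . . .
    . . X X X . . .
    . . . X . . . .

Answer: [18,3,3]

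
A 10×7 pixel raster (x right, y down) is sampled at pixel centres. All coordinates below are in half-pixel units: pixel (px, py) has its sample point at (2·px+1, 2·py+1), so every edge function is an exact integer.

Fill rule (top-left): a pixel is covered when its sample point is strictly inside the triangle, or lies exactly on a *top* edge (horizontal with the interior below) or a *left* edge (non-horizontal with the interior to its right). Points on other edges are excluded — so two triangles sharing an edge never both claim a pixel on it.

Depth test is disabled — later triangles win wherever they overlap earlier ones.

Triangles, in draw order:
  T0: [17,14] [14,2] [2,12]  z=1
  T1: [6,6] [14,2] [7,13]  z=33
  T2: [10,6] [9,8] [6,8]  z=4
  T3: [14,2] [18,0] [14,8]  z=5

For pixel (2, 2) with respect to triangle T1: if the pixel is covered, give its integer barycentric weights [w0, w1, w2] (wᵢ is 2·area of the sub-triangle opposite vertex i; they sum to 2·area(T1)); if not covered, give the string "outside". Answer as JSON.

T0:
  2·area = 174  (B↔C swapped to make it positive)
  edge (17, 14)→(2, 12): d=(-15,-2) top-left  bias=+0
  edge (2, 12)→(14, 2): d=(12,-10) top-left  bias=+0
  edge (14, 2)→(17, 14): d=(3,12) right/bottom  bias=-1
    (6,1)@(13, 3): e=[157,2,15] → X
    (7,1)@(15, 3): e=[161,22,-9] → .
    (5,2)@(11, 5): e=[123,6,45] → X
    (7,2)@(15, 5): e=[131,46,-3] → .
    (4,3)@(9, 7): e=[89,10,75] → X
    (7,3)@(15, 7): e=[101,70,3] → X
    (8,3)@(17, 7): e=[105,90,-21] → .
    (3,4)@(7, 9): e=[55,14,105] → X
    (8,4)@(17, 9): e=[75,114,-15] → .
    (2,5)@(5, 11): e=[21,18,135] → X
    (8,5)@(17, 11): e=[45,138,-9] → .
    (2,6)@(5, 13): e=[-9,42,141] → .
  covered (21 px):
    . . . . . . . . . .
    . . . . . . X . . .
    . . . . . X X . . .
    . . . . X X X X . .
    . . . X X X X X . .
    . . X X X X X X . .
    . . . . . X X X . .
T1:
  2·area = 60
  edge (6, 6)→(14, 2): d=(8,-4) top-left  bias=+0
  edge (14, 2)→(7, 13): d=(-7,11) right/bottom  bias=-1
  edge (7, 13)→(6, 6): d=(-1,-7) top-left  bias=+0
    (6,1)@(13, 3): e=[4,4,52] → X
    (7,1)@(15, 3): e=[12,-18,66] → .
    (4,2)@(9, 5): e=[4,34,22] → X
    (5,2)@(11, 5): e=[12,12,36] → X
    (6,2)@(13, 5): e=[20,-10,50] → .
    (3,3)@(7, 7): e=[12,42,6] → X
    (5,3)@(11, 7): e=[28,-2,34] → .
    (3,4)@(7, 9): e=[28,28,4] → X
    (5,4)@(11, 9): e=[44,-16,32] → .
    (3,5)@(7, 11): e=[44,14,2] → X
    (4,5)@(9, 11): e=[52,-8,16] → .
    (3,6)@(7, 13): e=[60,0,0] → .  [on edge]
  covered (8 px):
    . . . . . . . . . .
    . . . . . . X . . .
    . . . . X X . . . .
    . . . X X . . . . .
    . . . X X . . . . .
    . . . X . . . . . .
    . . . . . . . . . .
T2:
  2·area = 6
  edge (10, 6)→(9, 8): d=(-1,2) right/bottom  bias=-1
  edge (9, 8)→(6, 8): d=(-3,0) right/bottom  bias=-1
  edge (6, 8)→(10, 6): d=(4,-2) top-left  bias=+0
    (4,3)@(9, 7): e=[1,3,2] → X
    (5,3)@(11, 7): e=[-3,3,6] → .
    (4,4)@(9, 9): e=[-1,-3,10] → .
  covered (1 px):
    . . . . . . . . . .
    . . . . . . . . . .
    . . . . . . . . . .
    . . . . X . . . . .
    . . . . . . . . . .
    . . . . . . . . . .
    . . . . . . . . . .
T3:
  2·area = 24
  edge (14, 2)→(18, 0): d=(4,-2) top-left  bias=+0
  edge (18, 0)→(14, 8): d=(-4,8) right/bottom  bias=-1
  edge (14, 8)→(14, 2): d=(0,-6) top-left  bias=+0
    (8,0)@(17, 1): e=[2,4,18] → X
    (9,0)@(19, 1): e=[6,-12,30] → .
    (7,1)@(15, 3): e=[6,12,6] → X
    (8,1)@(17, 3): e=[10,-4,18] → .
    (7,2)@(15, 5): e=[14,4,6] → X
    (8,2)@(17, 5): e=[18,-12,18] → .
    (7,3)@(15, 7): e=[22,-4,6] → .
  covered (3 px):
    . . . . . . . . X .
    . . . . . . . X . .
    . . . . . . . X . .
    . . . . . . . . . .
    . . . . . . . . . .
    . . . . . . . . . .
    . . . . . . . . . .

Answer: "outside"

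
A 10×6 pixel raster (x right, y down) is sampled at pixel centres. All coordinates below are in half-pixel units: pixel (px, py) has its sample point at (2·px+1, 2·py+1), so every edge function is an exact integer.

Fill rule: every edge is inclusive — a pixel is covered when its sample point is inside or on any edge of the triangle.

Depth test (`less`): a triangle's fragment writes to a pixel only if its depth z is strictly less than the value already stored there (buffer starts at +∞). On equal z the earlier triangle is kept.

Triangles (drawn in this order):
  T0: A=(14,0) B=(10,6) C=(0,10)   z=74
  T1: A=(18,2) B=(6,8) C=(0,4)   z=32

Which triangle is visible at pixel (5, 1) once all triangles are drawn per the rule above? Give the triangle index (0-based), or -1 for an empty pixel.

T0:
  2·area = 44
  edge (14, 0)→(10, 6): d=(-4,6) inclusive
  edge (10, 6)→(0, 10): d=(-10,4) inclusive
  edge (0, 10)→(14, 0): d=(14,-10) inclusive
    (6,0)@(13, 1): e=[2,38,4] → █
    (7,0)@(15, 1): e=[-10,30,24] → ·
    (5,1)@(11, 3): e=[6,26,12] → █
    (6,1)@(13, 3): e=[-6,18,32] → ·
    (3,2)@(7, 5): e=[22,22,0] → █  [on edge]
    (4,2)@(9, 5): e=[10,14,20] → █
    (5,2)@(11, 5): e=[-2,6,40] → ·
    (2,3)@(5, 7): e=[26,10,8] → █
    (4,3)@(9, 7): e=[2,-6,48] → ·
    (2,4)@(5, 9): e=[18,-10,36] → ·
    (3,4)@(7, 9): e=[6,-18,56] → ·
  covered (6 px):
    · · · · · · █ · · ·
    · · · · · █ · · · ·
    · · · █ █ · · · · ·
    · · █ █ · · · · · ·
    · · · · · · · · · ·
    · · · · · · · · · ·
T1:
  2·area = 84
  edge (18, 2)→(6, 8): d=(-12,6) inclusive
  edge (6, 8)→(0, 4): d=(-6,-4) inclusive
  edge (0, 4)→(18, 2): d=(18,-2) inclusive
    (4,1)@(9, 3): e=[42,42,0] → █  [on edge]
    (5,1)@(11, 3): e=[30,50,4] → █
    (6,1)@(13, 3): e=[18,58,8] → █
    (7,1)@(15, 3): e=[6,66,12] → █
    (8,1)@(17, 3): e=[-6,74,16] → ·
    (1,2)@(3, 5): e=[54,6,24] → █
    (2,2)@(5, 5): e=[42,14,28] → █
    (3,2)@(7, 5): e=[30,22,32] → █
    (6,2)@(13, 5): e=[-6,46,44] → ·
    (7,2)@(15, 5): e=[-18,54,48] → ·
    (1,3)@(3, 7): e=[30,-6,60] → ·
    (2,3)@(5, 7): e=[18,2,64] → █
  covered (11 px):
    · · · · · · · · · ·
    · · · · █ █ █ █ · ·
    · █ █ █ █ █ · · · ·
    · · █ █ · · · · · ·
    · · · · · · · · · ·
    · · · · · · · · · ·

Z-buffer (winner per pixel, '.' = empty):
  . . . . . . 0 . . .
  . . . . 1 1 1 1 . .
  . 1 1 1 1 1 . . . .
  . . 1 1 . . . . . .
  . . . . . . . . . .
  . . . . . . . . . .

Final: 1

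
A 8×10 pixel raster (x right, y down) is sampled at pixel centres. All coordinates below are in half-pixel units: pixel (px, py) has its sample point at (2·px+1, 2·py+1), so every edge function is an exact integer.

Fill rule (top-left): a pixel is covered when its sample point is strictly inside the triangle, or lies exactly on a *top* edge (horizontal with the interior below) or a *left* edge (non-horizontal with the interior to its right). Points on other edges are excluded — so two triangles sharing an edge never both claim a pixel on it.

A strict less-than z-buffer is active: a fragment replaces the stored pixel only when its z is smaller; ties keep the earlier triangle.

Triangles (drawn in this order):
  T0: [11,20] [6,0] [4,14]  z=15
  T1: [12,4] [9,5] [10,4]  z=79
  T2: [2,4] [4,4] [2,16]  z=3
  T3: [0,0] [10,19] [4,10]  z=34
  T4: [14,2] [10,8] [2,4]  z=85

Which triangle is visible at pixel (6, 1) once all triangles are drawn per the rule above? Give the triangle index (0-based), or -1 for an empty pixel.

T0:
  2·area = 110  (B↔C swapped to make it positive)
  edge (11, 20)→(4, 14): d=(-7,-6) top-left  bias=+0
  edge (4, 14)→(6, 0): d=(2,-14) top-left  bias=+0
  edge (6, 0)→(11, 20): d=(5,20) right/bottom  bias=-1
    (3,2)@(7, 5): e=[81,24,5] → #
    (4,2)@(9, 5): e=[93,52,-35] → ·
    (2,3)@(5, 7): e=[55,0,55] → #  [on edge]
    (4,3)@(9, 7): e=[79,56,-25] → ·
    (2,4)@(5, 9): e=[41,4,65] → #
    (4,4)@(9, 9): e=[65,60,-15] → ·
    (2,5)@(5, 11): e=[27,8,75] → #
    (4,5)@(9, 11): e=[51,64,-5] → ·
    (2,6)@(5, 13): e=[13,12,85] → #
    (4,6)@(9, 13): e=[37,68,5] → #
    (5,6)@(11, 13): e=[49,96,-35] → ·
    (2,7)@(5, 15): e=[-1,16,95] → ·
  covered (13 px):
    · · · · · · · ·
    · · · · · · · ·
    · · · # · · · ·
    · · # # · · · ·
    · · # # · · · ·
    · · # # · · · ·
    · · # # # · · ·
    · · · # # · · ·
    · · · · # · · ·
    · · · · · · · ·
T1:
  2·area = 2
  edge (12, 4)→(9, 5): d=(-3,1) right/bottom  bias=-1
  edge (9, 5)→(10, 4): d=(1,-1) top-left  bias=+0
  edge (10, 4)→(12, 4): d=(2,0) top-left  bias=+0
    (6,0)@(13, 1): e=[8,0,-6] → ·  [on edge]
    (5,1)@(11, 3): e=[4,0,-2] → ·  [on edge]
    (7,1)@(15, 3): e=[0,4,-2] → ·  [on edge]
    (4,2)@(9, 5): e=[0,0,2] → ·  [on edge]
    (1,3)@(3, 7): e=[0,-4,6] → ·  [on edge]
    (3,3)@(7, 7): e=[-4,0,6] → ·  [on edge]
    (2,4)@(5, 9): e=[-8,0,10] → ·  [on edge]
    (1,5)@(3, 11): e=[-12,0,14] → ·  [on edge]
    (0,6)@(1, 13): e=[-16,0,18] → ·  [on edge]
  covered (0 px):
    · · · · · · · ·
    · · · · · · · ·
    · · · · · · · ·
    · · · · · · · ·
    · · · · · · · ·
    · · · · · · · ·
    · · · · · · · ·
    · · · · · · · ·
    · · · · · · · ·
    · · · · · · · ·
T2:
  2·area = 24
  edge (2, 4)→(4, 4): d=(2,0) top-left  bias=+0
  edge (4, 4)→(2, 16): d=(-2,12) right/bottom  bias=-1
  edge (2, 16)→(2, 4): d=(0,-12) top-left  bias=+0
    (1,2)@(3, 5): e=[2,10,12] → #
    (2,2)@(5, 5): e=[2,-14,36] → ·
    (1,3)@(3, 7): e=[6,6,12] → #
    (2,3)@(5, 7): e=[6,-18,36] → ·
    (1,4)@(3, 9): e=[10,2,12] → #
    (2,4)@(5, 9): e=[10,-22,36] → ·
    (1,5)@(3, 11): e=[14,-2,12] → ·
  covered (3 px):
    · · · · · · · ·
    · · · · · · · ·
    · # · · · · · ·
    · # · · · · · ·
    · # · · · · · ·
    · · · · · · · ·
    · · · · · · · ·
    · · · · · · · ·
    · · · · · · · ·
    · · · · · · · ·
T3:
  2·area = 24
  edge (0, 0)→(10, 19): d=(10,19) right/bottom  bias=-1
  edge (10, 19)→(4, 10): d=(-6,-9) top-left  bias=+0
  edge (4, 10)→(0, 0): d=(-4,-10) top-left  bias=+0
    (1,3)@(3, 7): e=[13,9,2] → #
    (2,3)@(5, 7): e=[-25,27,22] → ·
    (1,4)@(3, 9): e=[33,-3,-6] → ·
    (2,5)@(5, 11): e=[15,3,6] → #
    (3,5)@(7, 11): e=[-23,21,26] → ·
    (2,6)@(5, 13): e=[35,-9,-2] → ·
  covered (2 px):
    · · · · · · · ·
    · · · · · · · ·
    · · · · · · · ·
    · # · · · · · ·
    · · · · · · · ·
    · · # · · · · ·
    · · · · · · · ·
    · · · · · · · ·
    · · · · · · · ·
    · · · · · · · ·
T4:
  2·area = 64
  edge (14, 2)→(10, 8): d=(-4,6) right/bottom  bias=-1
  edge (10, 8)→(2, 4): d=(-8,-4) top-left  bias=+0
  edge (2, 4)→(14, 2): d=(12,-2) top-left  bias=+0
    (4,1)@(9, 3): e=[26,36,2] → #
    (5,1)@(11, 3): e=[14,44,6] → #
    (6,1)@(13, 3): e=[2,52,10] → #
    (7,1)@(15, 3): e=[-10,60,14] → ·
    (2,2)@(5, 5): e=[42,4,18] → #
    (3,2)@(7, 5): e=[30,12,22] → #
    (6,2)@(13, 5): e=[-6,36,34] → ·
    (2,3)@(5, 7): e=[34,-12,42] → ·
    (3,3)@(7, 7): e=[22,-4,46] → ·
    (4,3)@(9, 7): e=[10,4,50] → #
    (5,3)@(11, 7): e=[-2,12,54] → ·
    (4,4)@(9, 9): e=[2,-12,74] → ·
  covered (8 px):
    · · · · · · · ·
    · · · · # # # ·
    · · # # # # · ·
    · · · · # · · ·
    · · · · · · · ·
    · · · · · · · ·
    · · · · · · · ·
    · · · · · · · ·
    · · · · · · · ·
    · · · · · · · ·

Z-buffer (winner per pixel, '.' = empty):
  . . . . . . . .
  . . . . 4 4 4 .
  . 2 4 0 4 4 . .
  . 2 0 0 4 . . .
  . 2 0 0 . . . .
  . . 0 0 . . . .
  . . 0 0 0 . . .
  . . . 0 0 . . .
  . . . . 0 . . .
  . . . . . . . .

Result: 4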